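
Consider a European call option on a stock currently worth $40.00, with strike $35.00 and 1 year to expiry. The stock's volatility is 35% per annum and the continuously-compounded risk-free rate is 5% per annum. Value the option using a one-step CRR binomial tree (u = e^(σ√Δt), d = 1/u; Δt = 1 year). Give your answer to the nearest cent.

CRR parameters: u = e^(σ√Δt) = e^(0.35·√1) = 1.4191, d = 1/u = 0.7047
Per-period rate: rΔt = 0.05·1 = 0.05, so R = e^0.05 = 1.0513
Risk-neutral probability p = (e^0.05 − 0.7047)/(1.4191 − 0.7047) = 0.3466/0.7144 = 0.4852
Terminal stock prices: S_u = 56.76, S_d = 28.19
Terminal payoffs (S − K): max(21.76, 0) = 21.76, max(-6.812, 0) = 0
Node 0 (S = 40): V_0 = e^(−0.05)·[0.4852·21.7627 + 0.5148·0.0000] = 10.0433

$10.04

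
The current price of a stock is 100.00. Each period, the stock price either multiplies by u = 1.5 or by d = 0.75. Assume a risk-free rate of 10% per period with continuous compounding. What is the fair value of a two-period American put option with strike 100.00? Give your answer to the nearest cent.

Risk-neutral probability p = (e^0.1 − 0.75)/(1.5 − 0.75) = 0.3552/0.7500 = 0.4736
Terminal stock prices: S_uu = 225, S_ud = 112.5, S_dd = 56.25
Terminal payoffs (K − S): max(-125, 0) = 0, max(-12.5, 0) = 0, max(43.75, 0) = 43.75
Node u (S = 150): continuation = e^(−0.1)·[0.4736·0.0000 + 0.5264·0.0000] = 0.0000; exercise value = 0.0000 ≤ continuation, so V_u = 0.0000
Node d (S = 75): continuation = e^(−0.1)·[0.4736·0.0000 + 0.5264·43.7500] = 20.8399; exercise value = 25.0000 > continuation, so V_d = 25.0000 (exercise)
Node 0 (S = 100): continuation = e^(−0.1)·[0.4736·0.0000 + 0.5264·25.0000] = 11.9085; exercise value = 0.0000 ≤ continuation, so V_0 = 11.9085

11.91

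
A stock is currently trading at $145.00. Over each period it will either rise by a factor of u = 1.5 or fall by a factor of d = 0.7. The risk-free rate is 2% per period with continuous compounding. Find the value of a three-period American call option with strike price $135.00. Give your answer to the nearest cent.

$46.75

Risk-neutral probability p = (e^0.02 − 0.7)/(1.5 − 0.7) = 0.3202/0.8000 = 0.4003
Terminal stock prices: S_uuu = 489.4, S_uud = 228.4, S_udd = 106.6, S_ddd = 49.73
Terminal payoffs (S − K): max(354.4, 0) = 354.4, max(93.37, 0) = 93.37, max(-28.43, 0) = 0, max(-85.27, 0) = 0
Node uu (S = 326.2): continuation = e^(−0.02)·[0.4003·354.3750 + 0.5997·93.3750] = 193.9232; exercise value = 191.2500 ≤ continuation, so V_uu = 193.9232
Node ud (S = 152.2): continuation = e^(−0.02)·[0.4003·93.3750 + 0.5997·0.0000] = 36.6335; exercise value = 17.2500 ≤ continuation, so V_ud = 36.6335
Node dd (S = 71.05): continuation = e^(−0.02)·[0.4003·0.0000 + 0.5997·0.0000] = 0.0000; exercise value = 0.0000 ≤ continuation, so V_dd = 0.0000
Node u (S = 217.5): continuation = e^(−0.02)·[0.4003·193.9232 + 0.5997·36.6335] = 97.6169; exercise value = 82.5000 ≤ continuation, so V_u = 97.6169
Node d (S = 101.5): continuation = e^(−0.02)·[0.4003·36.6335 + 0.5997·0.0000] = 14.3723; exercise value = 0.0000 ≤ continuation, so V_d = 14.3723
Node 0 (S = 145): continuation = e^(−0.02)·[0.4003·97.6169 + 0.5997·14.3723] = 46.7467; exercise value = 10.0000 ≤ continuation, so V_0 = 46.7467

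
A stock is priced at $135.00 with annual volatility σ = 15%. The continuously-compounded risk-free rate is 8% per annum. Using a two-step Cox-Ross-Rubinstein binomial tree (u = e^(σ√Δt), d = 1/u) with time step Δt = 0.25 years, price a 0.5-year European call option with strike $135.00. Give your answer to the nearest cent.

CRR parameters: u = e^(σ√Δt) = e^(0.15·√0.25) = 1.0779, d = 1/u = 0.9277
Per-period rate: rΔt = 0.08·0.25 = 0.02, so R = e^0.02 = 1.0202
Risk-neutral probability p = (e^0.02 − 0.9277)/(1.0779 − 0.9277) = 0.0925/0.1501 = 0.6158
Terminal stock prices: S_uu = 156.8, S_ud = 135, S_dd = 116.2
Terminal payoffs (S − K): max(21.85, 0) = 21.85, max(0, 0) = 0, max(-18.8, 0) = 0
Node u (S = 145.5): V_u = e^(−0.02)·[0.6158·21.8476 + 0.3842·0.0000] = 13.1875
Node d (S = 125.2): V_d = e^(−0.02)·[0.6158·0.0000 + 0.3842·0.0000] = 0.0000
Node 0 (S = 135): V_0 = e^(−0.02)·[0.6158·13.1875 + 0.3842·0.0000] = 7.9602

$7.96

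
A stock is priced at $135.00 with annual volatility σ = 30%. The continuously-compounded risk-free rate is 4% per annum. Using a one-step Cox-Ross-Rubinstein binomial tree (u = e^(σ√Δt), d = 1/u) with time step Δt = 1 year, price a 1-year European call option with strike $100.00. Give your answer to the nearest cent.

$38.92

CRR parameters: u = e^(σ√Δt) = e^(0.3·√1) = 1.3499, d = 1/u = 0.7408
Per-period rate: rΔt = 0.04·1 = 0.04, so R = e^0.04 = 1.0408
Risk-neutral probability p = (e^0.04 − 0.7408)/(1.3499 − 0.7408) = 0.3000/0.6090 = 0.4926
Terminal stock prices: S_u = 182.2, S_d = 100
Terminal payoffs (S − K): max(82.23, 0) = 82.23, max(0.01046, 0) = 0.01046
Node 0 (S = 135): V_0 = e^(−0.04)·[0.4926·82.2309 + 0.5074·0.0105] = 38.9211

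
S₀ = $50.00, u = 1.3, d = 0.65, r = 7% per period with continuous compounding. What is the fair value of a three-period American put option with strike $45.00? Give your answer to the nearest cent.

Risk-neutral probability p = (e^0.07 − 0.65)/(1.3 − 0.65) = 0.4225/0.6500 = 0.6500
Terminal stock prices: S_uuu = 109.9, S_uud = 54.93, S_udd = 27.46, S_ddd = 13.73
Terminal payoffs (K − S): max(-64.85, 0) = 0, max(-9.925, 0) = 0, max(17.54, 0) = 17.54, max(31.27, 0) = 31.27
Node uu (S = 84.5): continuation = e^(−0.07)·[0.6500·0.0000 + 0.3500·0.0000] = 0.0000; exercise value = 0.0000 ≤ continuation, so V_uu = 0.0000
Node ud (S = 42.25): continuation = e^(−0.07)·[0.6500·0.0000 + 0.3500·17.5375] = 5.7229; exercise value = 2.7500 ≤ continuation, so V_ud = 5.7229
Node dd (S = 21.13): continuation = e^(−0.07)·[0.6500·17.5375 + 0.3500·31.2687] = 20.8327; exercise value = 23.8750 > continuation, so V_dd = 23.8750 (exercise)
Node u (S = 65): continuation = e^(−0.07)·[0.6500·0.0000 + 0.3500·5.7229] = 1.8675; exercise value = 0.0000 ≤ continuation, so V_u = 1.8675
Node d (S = 32.5): continuation = e^(−0.07)·[0.6500·5.7229 + 0.3500·23.8750] = 11.2595; exercise value = 12.5000 > continuation, so V_d = 12.5000 (exercise)
Node 0 (S = 50): continuation = e^(−0.07)·[0.6500·1.8675 + 0.3500·12.5000] = 5.2109; exercise value = 0.0000 ≤ continuation, so V_0 = 5.2109

$5.21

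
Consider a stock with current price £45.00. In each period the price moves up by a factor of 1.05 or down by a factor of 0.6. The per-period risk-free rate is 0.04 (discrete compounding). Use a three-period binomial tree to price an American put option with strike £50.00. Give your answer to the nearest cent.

Risk-neutral probability p = (1 + 0.04 − 0.6)/(1.05 − 0.6) = 0.4400/0.4500 = 0.9778
Terminal stock prices: S_uuu = 52.09, S_uud = 29.77, S_udd = 17.01, S_ddd = 9.72
Terminal payoffs (K − S): max(-2.093, 0) = 0, max(20.23, 0) = 20.23, max(32.99, 0) = 32.99, max(40.28, 0) = 40.28
Node uu (S = 49.61): continuation = 1/1.04·[0.9778·0.0000 + 0.0222·20.2325] = 0.4323; exercise value = 0.3875 ≤ continuation, so V_uu = 0.4323
Node ud (S = 28.35): continuation = 1/1.04·[0.9778·20.2325 + 0.0222·32.9900] = 19.7269; exercise value = 21.6500 > continuation, so V_ud = 21.6500 (exercise)
Node dd (S = 16.2): continuation = 1/1.04·[0.9778·32.9900 + 0.0222·40.2800] = 31.8769; exercise value = 33.8000 > continuation, so V_dd = 33.8000 (exercise)
Node u (S = 47.25): continuation = 1/1.04·[0.9778·0.4323 + 0.0222·21.6500] = 0.8691; exercise value = 2.7500 > continuation, so V_u = 2.7500 (exercise)
Node d (S = 27): continuation = 1/1.04·[0.9778·21.6500 + 0.0222·33.8000] = 21.0769; exercise value = 23.0000 > continuation, so V_d = 23.0000 (exercise)
Node 0 (S = 45): continuation = 1/1.04·[0.9778·2.7500 + 0.0222·23.0000] = 3.0769; exercise value = 5.0000 > continuation, so V_0 = 5.0000 (exercise)

£5.00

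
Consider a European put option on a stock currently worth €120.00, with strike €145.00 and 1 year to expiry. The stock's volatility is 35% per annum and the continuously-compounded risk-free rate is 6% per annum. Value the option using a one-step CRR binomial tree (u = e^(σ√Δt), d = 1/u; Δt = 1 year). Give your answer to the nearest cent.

€28.46

CRR parameters: u = e^(σ√Δt) = e^(0.35·√1) = 1.4191, d = 1/u = 0.7047
Per-period rate: rΔt = 0.06·1 = 0.06, so R = e^0.06 = 1.0618
Risk-neutral probability p = (e^0.06 − 0.7047)/(1.4191 − 0.7047) = 0.3571/0.7144 = 0.4999
Terminal stock prices: S_u = 170.3, S_d = 84.56
Terminal payoffs (K − S): max(-25.29, 0) = 0, max(60.44, 0) = 60.44
Node 0 (S = 120): V_0 = e^(−0.06)·[0.4999·0.0000 + 0.5001·60.4374] = 28.4622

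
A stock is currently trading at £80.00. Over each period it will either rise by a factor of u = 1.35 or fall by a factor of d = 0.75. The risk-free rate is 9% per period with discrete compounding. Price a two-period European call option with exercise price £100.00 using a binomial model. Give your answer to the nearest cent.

£12.38

Risk-neutral probability p = (1 + 0.09 − 0.75)/(1.35 − 0.75) = 0.3400/0.6000 = 0.5667
Terminal stock prices: S_uu = 145.8, S_ud = 81, S_dd = 45
Terminal payoffs (S − K): max(45.8, 0) = 45.8, max(-19, 0) = 0, max(-55, 0) = 0
Node u (S = 108): V_u = 1/1.09·[0.5667·45.8000 + 0.4333·0.0000] = 23.8104
Node d (S = 60): V_d = 1/1.09·[0.5667·0.0000 + 0.4333·0.0000] = 0.0000
Node 0 (S = 80): V_0 = 1/1.09·[0.5667·23.8104 + 0.4333·0.0000] = 12.3785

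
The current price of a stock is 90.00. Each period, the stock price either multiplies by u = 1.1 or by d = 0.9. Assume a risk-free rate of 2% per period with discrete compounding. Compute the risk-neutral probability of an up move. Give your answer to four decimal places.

p = 0.6000

Risk-neutral probability p = (1 + 0.02 − 0.9)/(1.1 − 0.9) = 0.1200/0.2000 = 0.6000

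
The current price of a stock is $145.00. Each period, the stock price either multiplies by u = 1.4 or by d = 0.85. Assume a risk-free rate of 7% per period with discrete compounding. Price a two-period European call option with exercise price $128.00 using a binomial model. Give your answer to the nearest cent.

$40.51

Risk-neutral probability p = (1 + 0.07 − 0.85)/(1.4 − 0.85) = 0.2200/0.5500 = 0.4000
Terminal stock prices: S_uu = 284.2, S_ud = 172.5, S_dd = 104.8
Terminal payoffs (S − K): max(156.2, 0) = 156.2, max(44.55, 0) = 44.55, max(-23.24, 0) = 0
Node u (S = 203): V_u = 1/1.07·[0.4000·156.2000 + 0.6000·44.5500] = 83.3738
Node d (S = 123.2): V_d = 1/1.07·[0.4000·44.5500 + 0.6000·0.0000] = 16.6542
Node 0 (S = 145): V_0 = 1/1.07·[0.4000·83.3738 + 0.6000·16.6542] = 40.5066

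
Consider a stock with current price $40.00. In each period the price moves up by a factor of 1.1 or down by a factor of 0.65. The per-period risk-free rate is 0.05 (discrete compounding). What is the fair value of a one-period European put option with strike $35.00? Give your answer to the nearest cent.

$0.95

Risk-neutral probability p = (1 + 0.05 − 0.65)/(1.1 − 0.65) = 0.4000/0.4500 = 0.8889
Terminal stock prices: S_u = 44, S_d = 26
Terminal payoffs (K − S): max(-9, 0) = 0, max(9, 0) = 9
Node 0 (S = 40): V_0 = 1/1.05·[0.8889·0.0000 + 0.1111·9.0000] = 0.9524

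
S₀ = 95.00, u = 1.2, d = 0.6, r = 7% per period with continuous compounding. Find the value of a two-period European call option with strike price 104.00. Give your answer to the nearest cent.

Risk-neutral probability p = (e^0.07 − 0.6)/(1.2 − 0.6) = 0.4725/0.6000 = 0.7875
Terminal stock prices: S_uu = 136.8, S_ud = 68.4, S_dd = 34.2
Terminal payoffs (S − K): max(32.8, 0) = 32.8, max(-35.6, 0) = 0, max(-69.8, 0) = 0
Node u (S = 114): V_u = e^(−0.07)·[0.7875·32.8000 + 0.2125·0.0000] = 24.0841
Node d (S = 57): V_d = e^(−0.07)·[0.7875·0.0000 + 0.2125·0.0000] = 0.0000
Node 0 (S = 95): V_0 = e^(−0.07)·[0.7875·24.0841 + 0.2125·0.0000] = 17.6843

17.68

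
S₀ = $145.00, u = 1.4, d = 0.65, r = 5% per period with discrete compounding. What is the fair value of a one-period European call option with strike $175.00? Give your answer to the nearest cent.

Risk-neutral probability p = (1 + 0.05 − 0.65)/(1.4 − 0.65) = 0.4000/0.7500 = 0.5333
Terminal stock prices: S_u = 203, S_d = 94.25
Terminal payoffs (S − K): max(28, 0) = 28, max(-80.75, 0) = 0
Node 0 (S = 145): V_0 = 1/1.05·[0.5333·28.0000 + 0.4667·0.0000] = 14.2222

$14.22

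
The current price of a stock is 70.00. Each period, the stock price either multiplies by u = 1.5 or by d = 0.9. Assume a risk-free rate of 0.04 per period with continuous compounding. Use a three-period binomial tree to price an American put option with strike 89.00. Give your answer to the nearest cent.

19.60

Risk-neutral probability p = (e^0.04 − 0.9)/(1.5 − 0.9) = 0.1408/0.6000 = 0.2347
Terminal stock prices: S_uuu = 236.2, S_uud = 141.8, S_udd = 85.05, S_ddd = 51.03
Terminal payoffs (K − S): max(-147.2, 0) = 0, max(-52.75, 0) = 0, max(3.95, 0) = 3.95, max(37.97, 0) = 37.97
Node uu (S = 157.5): continuation = e^(−0.04)·[0.2347·0.0000 + 0.7653·0.0000] = 0.0000; exercise value = 0.0000 ≤ continuation, so V_uu = 0.0000
Node ud (S = 94.5): continuation = e^(−0.04)·[0.2347·0.0000 + 0.7653·3.9500] = 2.9045; exercise value = 0.0000 ≤ continuation, so V_ud = 2.9045
Node dd (S = 56.7): continuation = e^(−0.04)·[0.2347·3.9500 + 0.7653·37.9700] = 28.8103; exercise value = 32.3000 > continuation, so V_dd = 32.3000 (exercise)
Node u (S = 105): continuation = e^(−0.04)·[0.2347·0.0000 + 0.7653·2.9045] = 2.1357; exercise value = 0.0000 ≤ continuation, so V_u = 2.1357
Node d (S = 63): continuation = e^(−0.04)·[0.2347·2.9045 + 0.7653·32.3000] = 24.4053; exercise value = 26.0000 > continuation, so V_d = 26.0000 (exercise)
Node 0 (S = 70): continuation = e^(−0.04)·[0.2347·2.1357 + 0.7653·26.0000] = 19.5995; exercise value = 19.0000 ≤ continuation, so V_0 = 19.5995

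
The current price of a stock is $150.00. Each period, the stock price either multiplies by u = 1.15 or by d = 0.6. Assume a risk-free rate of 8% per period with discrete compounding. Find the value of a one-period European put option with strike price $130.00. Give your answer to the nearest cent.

$4.71

Risk-neutral probability p = (1 + 0.08 − 0.6)/(1.15 − 0.6) = 0.4800/0.5500 = 0.8727
Terminal stock prices: S_u = 172.5, S_d = 90
Terminal payoffs (K − S): max(-42.5, 0) = 0, max(40, 0) = 40
Node 0 (S = 150): V_0 = 1/1.08·[0.8727·0.0000 + 0.1273·40.0000] = 4.7138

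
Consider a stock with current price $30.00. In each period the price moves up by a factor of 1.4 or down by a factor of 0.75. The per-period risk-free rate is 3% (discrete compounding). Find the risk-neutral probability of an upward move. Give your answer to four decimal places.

Risk-neutral probability p = (1 + 0.03 − 0.75)/(1.4 − 0.75) = 0.2800/0.6500 = 0.4308

p = 0.4308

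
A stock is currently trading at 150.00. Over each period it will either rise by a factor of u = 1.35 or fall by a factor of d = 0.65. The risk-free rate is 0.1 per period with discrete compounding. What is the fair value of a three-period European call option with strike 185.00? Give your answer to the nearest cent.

36.74

Risk-neutral probability p = (1 + 0.1 − 0.65)/(1.35 − 0.65) = 0.4500/0.7000 = 0.6429
Terminal stock prices: S_uuu = 369.1, S_uud = 177.7, S_udd = 85.56, S_ddd = 41.19
Terminal payoffs (S − K): max(184.1, 0) = 184.1, max(-7.306, 0) = 0, max(-99.44, 0) = 0, max(-143.8, 0) = 0
Node uu (S = 273.4): V_uu = 1/1.1·[0.6429·184.0563 + 0.3571·0.0000] = 107.5653
Node ud (S = 131.6): V_ud = 1/1.1·[0.6429·0.0000 + 0.3571·0.0000] = 0.0000
Node dd (S = 63.38): V_dd = 1/1.1·[0.6429·0.0000 + 0.3571·0.0000] = 0.0000
Node u (S = 202.5): V_u = 1/1.1·[0.6429·107.5653 + 0.3571·0.0000] = 62.8629
Node d (S = 97.5): V_d = 1/1.1·[0.6429·0.0000 + 0.3571·0.0000] = 0.0000
Node 0 (S = 150): V_0 = 1/1.1·[0.6429·62.8629 + 0.3571·0.0000] = 36.7380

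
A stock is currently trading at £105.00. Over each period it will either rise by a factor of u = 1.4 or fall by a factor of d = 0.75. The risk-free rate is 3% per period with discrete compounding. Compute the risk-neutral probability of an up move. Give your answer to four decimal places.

p = 0.4308

Risk-neutral probability p = (1 + 0.03 − 0.75)/(1.4 − 0.75) = 0.2800/0.6500 = 0.4308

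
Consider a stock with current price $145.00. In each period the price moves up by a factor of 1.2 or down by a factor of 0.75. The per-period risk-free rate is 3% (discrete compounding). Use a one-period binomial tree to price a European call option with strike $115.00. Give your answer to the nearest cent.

$35.64

Risk-neutral probability p = (1 + 0.03 − 0.75)/(1.2 − 0.75) = 0.2800/0.4500 = 0.6222
Terminal stock prices: S_u = 174, S_d = 108.8
Terminal payoffs (S − K): max(59, 0) = 59, max(-6.25, 0) = 0
Node 0 (S = 145): V_0 = 1/1.03·[0.6222·59.0000 + 0.3778·0.0000] = 35.6419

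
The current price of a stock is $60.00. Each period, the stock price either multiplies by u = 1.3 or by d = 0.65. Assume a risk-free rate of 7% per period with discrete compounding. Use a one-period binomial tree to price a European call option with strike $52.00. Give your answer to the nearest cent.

$15.70

Risk-neutral probability p = (1 + 0.07 − 0.65)/(1.3 − 0.65) = 0.4200/0.6500 = 0.6462
Terminal stock prices: S_u = 78, S_d = 39
Terminal payoffs (S − K): max(26, 0) = 26, max(-13, 0) = 0
Node 0 (S = 60): V_0 = 1/1.07·[0.6462·26.0000 + 0.3538·0.0000] = 15.7009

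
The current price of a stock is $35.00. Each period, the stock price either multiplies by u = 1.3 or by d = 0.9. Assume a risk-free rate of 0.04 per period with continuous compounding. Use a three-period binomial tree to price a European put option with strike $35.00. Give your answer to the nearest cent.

$2.29

Risk-neutral probability p = (e^0.04 − 0.9)/(1.3 − 0.9) = 0.1408/0.4000 = 0.3520
Terminal stock prices: S_uuu = 76.89, S_uud = 53.24, S_udd = 36.86, S_ddd = 25.52
Terminal payoffs (K − S): max(-41.89, 0) = 0, max(-18.24, 0) = 0, max(-1.855, 0) = 0, max(9.485, 0) = 9.485
Node uu (S = 59.15): V_uu = e^(−0.04)·[0.3520·0.0000 + 0.6480·0.0000] = 0.0000
Node ud (S = 40.95): V_ud = e^(−0.04)·[0.3520·0.0000 + 0.6480·0.0000] = 0.0000
Node dd (S = 28.35): V_dd = e^(−0.04)·[0.3520·0.0000 + 0.6480·9.4850] = 5.9050
Node u (S = 45.5): V_u = e^(−0.04)·[0.3520·0.0000 + 0.6480·0.0000] = 0.0000
Node d (S = 31.5): V_d = e^(−0.04)·[0.3520·0.0000 + 0.6480·5.9050] = 3.6763
Node 0 (S = 35): V_0 = e^(−0.04)·[0.3520·0.0000 + 0.6480·3.6763] = 2.2887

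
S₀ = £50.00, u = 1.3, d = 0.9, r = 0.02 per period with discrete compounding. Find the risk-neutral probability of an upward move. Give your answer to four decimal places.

p = 0.3000

Risk-neutral probability p = (1 + 0.02 − 0.9)/(1.3 − 0.9) = 0.1200/0.4000 = 0.3000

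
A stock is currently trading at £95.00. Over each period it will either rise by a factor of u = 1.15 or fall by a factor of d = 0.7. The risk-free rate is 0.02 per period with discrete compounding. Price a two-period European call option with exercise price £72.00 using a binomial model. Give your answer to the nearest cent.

Risk-neutral probability p = (1 + 0.02 − 0.7)/(1.15 − 0.7) = 0.3200/0.4500 = 0.7111
Terminal stock prices: S_uu = 125.6, S_ud = 76.47, S_dd = 46.55
Terminal payoffs (S − K): max(53.64, 0) = 53.64, max(4.475, 0) = 4.475, max(-25.45, 0) = 0
Node u (S = 109.2): V_u = 1/1.02·[0.7111·53.6375 + 0.2889·4.4750] = 38.6618
Node d (S = 66.5): V_d = 1/1.02·[0.7111·4.4750 + 0.2889·0.0000] = 3.1198
Node 0 (S = 95): V_0 = 1/1.02·[0.7111·38.6618 + 0.2889·3.1198] = 27.8373

£27.84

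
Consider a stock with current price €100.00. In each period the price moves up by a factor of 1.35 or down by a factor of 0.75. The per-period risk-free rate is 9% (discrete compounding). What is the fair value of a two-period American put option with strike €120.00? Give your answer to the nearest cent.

Risk-neutral probability p = (1 + 0.09 − 0.75)/(1.35 − 0.75) = 0.3400/0.6000 = 0.5667
Terminal stock prices: S_uu = 182.3, S_ud = 101.2, S_dd = 56.25
Terminal payoffs (K − S): max(-62.25, 0) = 0, max(18.75, 0) = 18.75, max(63.75, 0) = 63.75
Node u (S = 135): continuation = 1/1.09·[0.5667·0.0000 + 0.4333·18.7500] = 7.4541; exercise value = 0.0000 ≤ continuation, so V_u = 7.4541
Node d (S = 75): continuation = 1/1.09·[0.5667·18.7500 + 0.4333·63.7500] = 35.0917; exercise value = 45.0000 > continuation, so V_d = 45.0000 (exercise)
Node 0 (S = 100): continuation = 1/1.09·[0.5667·7.4541 + 0.4333·45.0000] = 21.7651; exercise value = 20.0000 ≤ continuation, so V_0 = 21.7651

€21.77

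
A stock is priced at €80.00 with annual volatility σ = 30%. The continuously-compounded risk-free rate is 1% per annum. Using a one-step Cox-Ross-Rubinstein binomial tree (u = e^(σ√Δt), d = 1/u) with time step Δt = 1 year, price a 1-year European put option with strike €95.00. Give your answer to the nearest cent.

CRR parameters: u = e^(σ√Δt) = e^(0.3·√1) = 1.3499, d = 1/u = 0.7408
Per-period rate: rΔt = 0.01·1 = 0.01, so R = e^0.01 = 1.0101
Risk-neutral probability p = (e^0.01 − 0.7408)/(1.3499 − 0.7408) = 0.2692/0.6090 = 0.4421
Terminal stock prices: S_u = 108, S_d = 59.27
Terminal payoffs (K − S): max(-12.99, 0) = 0, max(35.73, 0) = 35.73
Node 0 (S = 80): V_0 = e^(−0.01)·[0.4421·0.0000 + 0.5579·35.7345] = 19.7394

€19.74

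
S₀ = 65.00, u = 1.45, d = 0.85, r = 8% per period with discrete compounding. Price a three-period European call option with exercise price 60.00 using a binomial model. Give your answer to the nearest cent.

21.11

Risk-neutral probability p = (1 + 0.08 − 0.85)/(1.45 − 0.85) = 0.2300/0.6000 = 0.3833
Terminal stock prices: S_uuu = 198.2, S_uud = 116.2, S_udd = 68.1, S_ddd = 39.92
Terminal payoffs (S − K): max(138.2, 0) = 138.2, max(56.16, 0) = 56.16, max(8.096, 0) = 8.096, max(-20.08, 0) = 0
Node uu (S = 136.7): V_uu = 1/1.08·[0.3833·138.1606 + 0.6167·56.1631] = 81.1069
Node ud (S = 80.11): V_ud = 1/1.08·[0.3833·56.1631 + 0.6167·8.0956] = 24.5569
Node dd (S = 46.96): V_dd = 1/1.08·[0.3833·8.0956 + 0.6167·0.0000] = 2.8734
Node u (S = 94.25): V_u = 1/1.08·[0.3833·81.1069 + 0.6167·24.5569] = 42.8097
Node d (S = 55.25): V_d = 1/1.08·[0.3833·24.5569 + 0.6167·2.8734] = 10.3569
Node 0 (S = 65): V_0 = 1/1.08·[0.3833·42.8097 + 0.6167·10.3569] = 21.1085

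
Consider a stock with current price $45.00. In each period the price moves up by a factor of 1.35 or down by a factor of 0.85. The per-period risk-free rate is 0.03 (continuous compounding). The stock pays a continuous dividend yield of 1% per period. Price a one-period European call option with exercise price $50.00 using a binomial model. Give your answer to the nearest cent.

$3.55

Per-period risk-free factor R = e^0.03 = 1.0305; dividend-adjusted growth = e^(0.03−0.01) = 1.0202.
Risk-neutral probability p = (1.0202 − 0.85)/(1.35 − 0.85) = 0.1702/0.5000 = 0.3404
Terminal stock prices: S_u = 60.75, S_d = 38.25
Terminal payoffs (S − K): max(10.75, 0) = 10.75, max(-11.75, 0) = 0
Node 0 (S = 45): V_0 = e^(−0.03)·[0.3404·10.7500 + 0.6596·0.0000] = 3.5512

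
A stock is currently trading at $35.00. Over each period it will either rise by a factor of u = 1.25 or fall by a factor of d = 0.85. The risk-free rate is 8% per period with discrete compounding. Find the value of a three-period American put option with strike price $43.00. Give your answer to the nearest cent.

$8.00

Risk-neutral probability p = (1 + 0.08 − 0.85)/(1.25 − 0.85) = 0.2300/0.4000 = 0.5750
Terminal stock prices: S_uuu = 68.36, S_uud = 46.48, S_udd = 31.61, S_ddd = 21.49
Terminal payoffs (K − S): max(-25.36, 0) = 0, max(-3.484, 0) = 0, max(11.39, 0) = 11.39, max(21.51, 0) = 21.51
Node uu (S = 54.69): continuation = 1/1.08·[0.5750·0.0000 + 0.4250·0.0000] = 0.0000; exercise value = 0.0000 ≤ continuation, so V_uu = 0.0000
Node ud (S = 37.19): continuation = 1/1.08·[0.5750·0.0000 + 0.4250·11.3906] = 4.4824; exercise value = 5.8125 > continuation, so V_ud = 5.8125 (exercise)
Node dd (S = 25.29): continuation = 1/1.08·[0.5750·11.3906 + 0.4250·21.5056] = 14.5273; exercise value = 17.7125 > continuation, so V_dd = 17.7125 (exercise)
Node u (S = 43.75): continuation = 1/1.08·[0.5750·0.0000 + 0.4250·5.8125] = 2.2873; exercise value = 0.0000 ≤ continuation, so V_u = 2.2873
Node d (S = 29.75): continuation = 1/1.08·[0.5750·5.8125 + 0.4250·17.7125] = 10.0648; exercise value = 13.2500 > continuation, so V_d = 13.2500 (exercise)
Node 0 (S = 35): continuation = 1/1.08·[0.5750·2.2873 + 0.4250·13.2500] = 6.4319; exercise value = 8.0000 > continuation, so V_0 = 8.0000 (exercise)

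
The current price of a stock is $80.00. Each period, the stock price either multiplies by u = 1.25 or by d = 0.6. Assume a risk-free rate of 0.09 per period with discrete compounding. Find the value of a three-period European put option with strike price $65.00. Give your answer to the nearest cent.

Risk-neutral probability p = (1 + 0.09 − 0.6)/(1.25 − 0.6) = 0.4900/0.6500 = 0.7538
Terminal stock prices: S_uuu = 156.2, S_uud = 75, S_udd = 36, S_ddd = 17.28
Terminal payoffs (K − S): max(-91.25, 0) = 0, max(-10, 0) = 0, max(29, 0) = 29, max(47.72, 0) = 47.72
Node uu (S = 125): V_uu = 1/1.09·[0.7538·0.0000 + 0.2462·0.0000] = 0.0000
Node ud (S = 60): V_ud = 1/1.09·[0.7538·0.0000 + 0.2462·29.0000] = 6.5490
Node dd (S = 28.8): V_dd = 1/1.09·[0.7538·29.0000 + 0.2462·47.7200] = 30.8330
Node u (S = 100): V_u = 1/1.09·[0.7538·0.0000 + 0.2462·6.5490] = 1.4790
Node d (S = 48): V_d = 1/1.09·[0.7538·6.5490 + 0.2462·30.8330] = 11.4923
Node 0 (S = 80): V_0 = 1/1.09·[0.7538·1.4790 + 0.2462·11.4923] = 3.6182

$3.62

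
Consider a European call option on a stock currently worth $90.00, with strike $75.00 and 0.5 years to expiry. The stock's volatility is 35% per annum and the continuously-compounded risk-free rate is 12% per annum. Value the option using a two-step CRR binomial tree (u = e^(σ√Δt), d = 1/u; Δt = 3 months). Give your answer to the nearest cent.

CRR parameters: u = e^(σ√Δt) = e^(0.35·√0.25) = 1.1912, d = 1/u = 0.8395
Per-period rate: rΔt = 0.12·0.25 = 0.03, so R = e^0.03 = 1.0305
Risk-neutral probability p = (e^0.03 − 0.8395)/(1.1912 − 0.8395) = 0.1910/0.3518 = 0.5429
Terminal stock prices: S_uu = 127.7, S_ud = 90, S_dd = 63.42
Terminal payoffs (S − K): max(52.72, 0) = 52.72, max(15, 0) = 15, max(-11.58, 0) = 0
Node u (S = 107.2): V_u = e^(−0.03)·[0.5429·52.7161 + 0.4571·15.0000] = 34.4287
Node d (S = 75.55): V_d = e^(−0.03)·[0.5429·15.0000 + 0.4571·0.0000] = 7.9033
Node 0 (S = 90): V_0 = e^(−0.03)·[0.5429·34.4287 + 0.4571·7.9033] = 21.6456

$21.65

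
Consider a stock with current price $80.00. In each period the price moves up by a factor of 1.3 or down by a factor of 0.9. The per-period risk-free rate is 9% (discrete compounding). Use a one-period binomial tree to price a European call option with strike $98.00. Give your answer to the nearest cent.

$2.61

Risk-neutral probability p = (1 + 0.09 − 0.9)/(1.3 − 0.9) = 0.1900/0.4000 = 0.4750
Terminal stock prices: S_u = 104, S_d = 72
Terminal payoffs (S − K): max(6, 0) = 6, max(-26, 0) = 0
Node 0 (S = 80): V_0 = 1/1.09·[0.4750·6.0000 + 0.5250·0.0000] = 2.6147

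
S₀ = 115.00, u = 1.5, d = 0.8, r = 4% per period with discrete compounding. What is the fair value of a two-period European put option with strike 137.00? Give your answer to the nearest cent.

25.31

Risk-neutral probability p = (1 + 0.04 − 0.8)/(1.5 − 0.8) = 0.2400/0.7000 = 0.3429
Terminal stock prices: S_uu = 258.8, S_ud = 138, S_dd = 73.6
Terminal payoffs (K − S): max(-121.8, 0) = 0, max(-1, 0) = 0, max(63.4, 0) = 63.4
Node u (S = 172.5): V_u = 1/1.04·[0.3429·0.0000 + 0.6571·0.0000] = 0.0000
Node d (S = 92): V_d = 1/1.04·[0.3429·0.0000 + 0.6571·63.4000] = 40.0604
Node 0 (S = 115): V_0 = 1/1.04·[0.3429·0.0000 + 0.6571·40.0604] = 25.3129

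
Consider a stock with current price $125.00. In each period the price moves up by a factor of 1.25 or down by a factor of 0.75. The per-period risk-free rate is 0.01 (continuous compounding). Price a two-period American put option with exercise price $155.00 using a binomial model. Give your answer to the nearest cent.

Risk-neutral probability p = (e^0.01 − 0.75)/(1.25 − 0.75) = 0.2601/0.5000 = 0.5201
Terminal stock prices: S_uu = 195.3, S_ud = 117.2, S_dd = 70.31
Terminal payoffs (K − S): max(-40.31, 0) = 0, max(37.81, 0) = 37.81, max(84.69, 0) = 84.69
Node u (S = 156.2): continuation = e^(−0.01)·[0.5201·0.0000 + 0.4799·37.8125] = 17.9656; exercise value = 0.0000 ≤ continuation, so V_u = 17.9656
Node d (S = 93.75): continuation = e^(−0.01)·[0.5201·37.8125 + 0.4799·84.6875] = 59.7077; exercise value = 61.2500 > continuation, so V_d = 61.2500 (exercise)
Node 0 (S = 125): continuation = e^(−0.01)·[0.5201·17.9656 + 0.4799·61.2500] = 38.3523; exercise value = 30.0000 ≤ continuation, so V_0 = 38.3523

$38.35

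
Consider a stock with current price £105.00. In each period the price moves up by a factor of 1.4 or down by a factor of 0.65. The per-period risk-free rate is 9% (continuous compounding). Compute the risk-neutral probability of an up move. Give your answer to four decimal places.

p = 0.5922

Risk-neutral probability p = (e^0.09 − 0.65)/(1.4 − 0.65) = 0.4442/0.7500 = 0.5922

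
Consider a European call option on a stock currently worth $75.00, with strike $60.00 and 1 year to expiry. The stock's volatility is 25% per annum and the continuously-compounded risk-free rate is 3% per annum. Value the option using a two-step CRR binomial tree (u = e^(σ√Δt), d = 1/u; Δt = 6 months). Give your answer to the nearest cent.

CRR parameters: u = e^(σ√Δt) = e^(0.25·√0.5) = 1.1934, d = 1/u = 0.8380
Per-period rate: rΔt = 0.03·0.5 = 0.015, so R = e^0.015 = 1.0151
Risk-neutral probability p = (e^0.015 − 0.8380)/(1.1934 − 0.8380) = 0.1771/0.3554 = 0.4984
Terminal stock prices: S_uu = 106.8, S_ud = 75, S_dd = 52.66
Terminal payoffs (S − K): max(46.81, 0) = 46.81, max(15, 0) = 15, max(-7.336, 0) = 0
Node u (S = 89.5): V_u = e^(−0.015)·[0.4984·46.8089 + 0.5016·15.0000] = 30.3956
Node d (S = 62.85): V_d = e^(−0.015)·[0.4984·15.0000 + 0.5016·0.0000] = 7.3654
Node 0 (S = 75): V_0 = e^(−0.015)·[0.4984·30.3956 + 0.5016·7.3654] = 18.5641

$18.56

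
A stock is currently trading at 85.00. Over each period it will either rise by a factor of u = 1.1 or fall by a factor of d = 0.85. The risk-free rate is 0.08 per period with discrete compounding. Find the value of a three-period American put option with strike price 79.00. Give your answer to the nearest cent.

0.55

Risk-neutral probability p = (1 + 0.08 − 0.85)/(1.1 − 0.85) = 0.2300/0.2500 = 0.9200
Terminal stock prices: S_uuu = 113.1, S_uud = 87.42, S_udd = 67.55, S_ddd = 52.2
Terminal payoffs (K − S): max(-34.14, 0) = 0, max(-8.423, 0) = 0, max(11.45, 0) = 11.45, max(26.8, 0) = 26.8
Node uu (S = 102.9): continuation = 1/1.08·[0.9200·0.0000 + 0.0800·0.0000] = 0.0000; exercise value = 0.0000 ≤ continuation, so V_uu = 0.0000
Node ud (S = 79.48): continuation = 1/1.08·[0.9200·0.0000 + 0.0800·11.4462] = 0.8479; exercise value = 0.0000 ≤ continuation, so V_ud = 0.8479
Node dd (S = 61.41): continuation = 1/1.08·[0.9200·11.4462 + 0.0800·26.7994] = 11.7356; exercise value = 17.5875 > continuation, so V_dd = 17.5875 (exercise)
Node u (S = 93.5): continuation = 1/1.08·[0.9200·0.0000 + 0.0800·0.8479] = 0.0628; exercise value = 0.0000 ≤ continuation, so V_u = 0.0628
Node d (S = 72.25): continuation = 1/1.08·[0.9200·0.8479 + 0.0800·17.5875] = 2.0250; exercise value = 6.7500 > continuation, so V_d = 6.7500 (exercise)
Node 0 (S = 85): continuation = 1/1.08·[0.9200·0.0628 + 0.0800·6.7500] = 0.5535; exercise value = 0.0000 ≤ continuation, so V_0 = 0.5535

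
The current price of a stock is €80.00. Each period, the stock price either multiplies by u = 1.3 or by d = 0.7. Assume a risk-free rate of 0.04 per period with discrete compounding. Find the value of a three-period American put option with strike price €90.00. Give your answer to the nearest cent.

€18.07

Risk-neutral probability p = (1 + 0.04 − 0.7)/(1.3 − 0.7) = 0.3400/0.6000 = 0.5667
Terminal stock prices: S_uuu = 175.8, S_uud = 94.64, S_udd = 50.96, S_ddd = 27.44
Terminal payoffs (K − S): max(-85.76, 0) = 0, max(-4.64, 0) = 0, max(39.04, 0) = 39.04, max(62.56, 0) = 62.56
Node uu (S = 135.2): continuation = 1/1.04·[0.5667·0.0000 + 0.4333·0.0000] = 0.0000; exercise value = 0.0000 ≤ continuation, so V_uu = 0.0000
Node ud (S = 72.8): continuation = 1/1.04·[0.5667·0.0000 + 0.4333·39.0400] = 16.2667; exercise value = 17.2000 > continuation, so V_ud = 17.2000 (exercise)
Node dd (S = 39.2): continuation = 1/1.04·[0.5667·39.0400 + 0.4333·62.5600] = 47.3385; exercise value = 50.8000 > continuation, so V_dd = 50.8000 (exercise)
Node u (S = 104): continuation = 1/1.04·[0.5667·0.0000 + 0.4333·17.2000] = 7.1667; exercise value = 0.0000 ≤ continuation, so V_u = 7.1667
Node d (S = 56): continuation = 1/1.04·[0.5667·17.2000 + 0.4333·50.8000] = 30.5385; exercise value = 34.0000 > continuation, so V_d = 34.0000 (exercise)
Node 0 (S = 80): continuation = 1/1.04·[0.5667·7.1667 + 0.4333·34.0000] = 18.0716; exercise value = 10.0000 ≤ continuation, so V_0 = 18.0716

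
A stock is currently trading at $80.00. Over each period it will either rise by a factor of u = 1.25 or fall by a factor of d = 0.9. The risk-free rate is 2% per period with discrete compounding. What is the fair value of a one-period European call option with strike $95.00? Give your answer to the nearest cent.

Risk-neutral probability p = (1 + 0.02 − 0.9)/(1.25 − 0.9) = 0.1200/0.3500 = 0.3429
Terminal stock prices: S_u = 100, S_d = 72
Terminal payoffs (S − K): max(5, 0) = 5, max(-23, 0) = 0
Node 0 (S = 80): V_0 = 1/1.02·[0.3429·5.0000 + 0.6571·0.0000] = 1.6807

$1.68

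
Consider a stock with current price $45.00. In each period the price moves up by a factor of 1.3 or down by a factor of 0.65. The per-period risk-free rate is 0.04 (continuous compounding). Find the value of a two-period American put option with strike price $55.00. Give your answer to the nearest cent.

$13.62

Risk-neutral probability p = (e^0.04 − 0.65)/(1.3 − 0.65) = 0.3908/0.6500 = 0.6012
Terminal stock prices: S_uu = 76.05, S_ud = 38.02, S_dd = 19.01
Terminal payoffs (K − S): max(-21.05, 0) = 0, max(16.98, 0) = 16.98, max(35.99, 0) = 35.99
Node u (S = 58.5): continuation = e^(−0.04)·[0.6012·0.0000 + 0.3988·16.9750] = 6.5034; exercise value = 0.0000 ≤ continuation, so V_u = 6.5034
Node d (S = 29.25): continuation = e^(−0.04)·[0.6012·16.9750 + 0.3988·35.9875] = 23.5934; exercise value = 25.7500 > continuation, so V_d = 25.7500 (exercise)
Node 0 (S = 45): continuation = e^(−0.04)·[0.6012·6.5034 + 0.3988·25.7500] = 13.6221; exercise value = 10.0000 ≤ continuation, so V_0 = 13.6221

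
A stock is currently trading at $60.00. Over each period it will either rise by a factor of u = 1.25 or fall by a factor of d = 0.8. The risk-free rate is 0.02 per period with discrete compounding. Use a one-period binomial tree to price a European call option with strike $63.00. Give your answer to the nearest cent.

$5.75

Risk-neutral probability p = (1 + 0.02 − 0.8)/(1.25 − 0.8) = 0.2200/0.4500 = 0.4889
Terminal stock prices: S_u = 75, S_d = 48
Terminal payoffs (S − K): max(12, 0) = 12, max(-15, 0) = 0
Node 0 (S = 60): V_0 = 1/1.02·[0.4889·12.0000 + 0.5111·0.0000] = 5.7516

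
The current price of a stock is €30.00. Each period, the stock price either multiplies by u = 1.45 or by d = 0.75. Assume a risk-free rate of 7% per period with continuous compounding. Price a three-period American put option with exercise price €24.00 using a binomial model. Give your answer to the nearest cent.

Risk-neutral probability p = (e^0.07 − 0.75)/(1.45 − 0.75) = 0.3225/0.7000 = 0.4607
Terminal stock prices: S_uuu = 91.46, S_uud = 47.31, S_udd = 24.47, S_ddd = 12.66
Terminal payoffs (K − S): max(-67.46, 0) = 0, max(-23.31, 0) = 0, max(-0.4688, 0) = 0, max(11.34, 0) = 11.34
Node uu (S = 63.08): continuation = e^(−0.07)·[0.4607·0.0000 + 0.5393·0.0000] = 0.0000; exercise value = 0.0000 ≤ continuation, so V_uu = 0.0000
Node ud (S = 32.62): continuation = e^(−0.07)·[0.4607·0.0000 + 0.5393·0.0000] = 0.0000; exercise value = 0.0000 ≤ continuation, so V_ud = 0.0000
Node dd (S = 16.88): continuation = e^(−0.07)·[0.4607·0.0000 + 0.5393·11.3438] = 5.7038; exercise value = 7.1250 > continuation, so V_dd = 7.1250 (exercise)
Node u (S = 43.5): continuation = e^(−0.07)·[0.4607·0.0000 + 0.5393·0.0000] = 0.0000; exercise value = 0.0000 ≤ continuation, so V_u = 0.0000
Node d (S = 22.5): continuation = e^(−0.07)·[0.4607·0.0000 + 0.5393·7.1250] = 3.5826; exercise value = 1.5000 ≤ continuation, so V_d = 3.5826
Node 0 (S = 30): continuation = e^(−0.07)·[0.4607·0.0000 + 0.5393·3.5826] = 1.8014; exercise value = 0.0000 ≤ continuation, so V_0 = 1.8014

€1.80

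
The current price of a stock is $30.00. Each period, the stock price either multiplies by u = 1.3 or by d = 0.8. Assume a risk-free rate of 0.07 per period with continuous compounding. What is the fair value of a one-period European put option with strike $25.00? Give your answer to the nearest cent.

$0.42

Risk-neutral probability p = (e^0.07 − 0.8)/(1.3 − 0.8) = 0.2725/0.5000 = 0.5450
Terminal stock prices: S_u = 39, S_d = 24
Terminal payoffs (K − S): max(-14, 0) = 0, max(1, 0) = 1
Node 0 (S = 30): V_0 = e^(−0.07)·[0.5450·0.0000 + 0.4550·1.0000] = 0.4242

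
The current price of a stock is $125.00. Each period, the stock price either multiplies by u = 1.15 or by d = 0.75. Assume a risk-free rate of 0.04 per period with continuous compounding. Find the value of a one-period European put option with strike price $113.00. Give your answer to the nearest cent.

$5.05

Risk-neutral probability p = (e^0.04 − 0.75)/(1.15 − 0.75) = 0.2908/0.4000 = 0.7270
Terminal stock prices: S_u = 143.8, S_d = 93.75
Terminal payoffs (K − S): max(-30.75, 0) = 0, max(19.25, 0) = 19.25
Node 0 (S = 125): V_0 = e^(−0.04)·[0.7270·0.0000 + 0.2730·19.2500] = 5.0487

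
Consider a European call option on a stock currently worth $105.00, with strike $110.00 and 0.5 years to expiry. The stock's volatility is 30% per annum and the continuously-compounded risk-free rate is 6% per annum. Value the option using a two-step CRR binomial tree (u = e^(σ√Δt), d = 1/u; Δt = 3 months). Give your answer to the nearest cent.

$8.10

CRR parameters: u = e^(σ√Δt) = e^(0.3·√0.25) = 1.1618, d = 1/u = 0.8607
Per-period rate: rΔt = 0.06·0.25 = 0.015, so R = e^0.015 = 1.0151
Risk-neutral probability p = (e^0.015 − 0.8607)/(1.1618 − 0.8607) = 0.1544/0.3011 = 0.5128
Terminal stock prices: S_uu = 141.7, S_ud = 105, S_dd = 77.79
Terminal payoffs (S − K): max(31.74, 0) = 31.74, max(-5, 0) = 0, max(-32.21, 0) = 0
Node u (S = 122): V_u = e^(−0.015)·[0.5128·31.7352 + 0.4872·0.0000] = 16.0302
Node d (S = 90.37): V_d = e^(−0.015)·[0.5128·0.0000 + 0.4872·0.0000] = 0.0000
Node 0 (S = 105): V_0 = e^(−0.015)·[0.5128·16.0302 + 0.4872·0.0000] = 8.0973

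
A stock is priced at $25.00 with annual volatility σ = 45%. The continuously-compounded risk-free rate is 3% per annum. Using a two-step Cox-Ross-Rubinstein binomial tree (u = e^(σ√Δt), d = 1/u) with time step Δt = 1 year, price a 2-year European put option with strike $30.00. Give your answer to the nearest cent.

CRR parameters: u = e^(σ√Δt) = e^(0.45·√1) = 1.5683, d = 1/u = 0.6376
Per-period rate: rΔt = 0.03·1 = 0.03, so R = e^0.03 = 1.0305
Risk-neutral probability p = (e^0.03 − 0.6376)/(1.5683 − 0.6376) = 0.3928/0.9307 = 0.4221
Terminal stock prices: S_uu = 61.49, S_ud = 25, S_dd = 10.16
Terminal payoffs (K − S): max(-31.49, 0) = 0, max(5, 0) = 5, max(19.84, 0) = 19.84
Node u (S = 39.21): V_u = e^(−0.03)·[0.4221·0.0000 + 0.5779·5.0000] = 2.8042
Node d (S = 15.94): V_d = e^(−0.03)·[0.4221·5.0000 + 0.5779·19.8358] = 13.1727
Node 0 (S = 25): V_0 = e^(−0.03)·[0.4221·2.8042 + 0.5779·13.1727] = 8.5363

$8.54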